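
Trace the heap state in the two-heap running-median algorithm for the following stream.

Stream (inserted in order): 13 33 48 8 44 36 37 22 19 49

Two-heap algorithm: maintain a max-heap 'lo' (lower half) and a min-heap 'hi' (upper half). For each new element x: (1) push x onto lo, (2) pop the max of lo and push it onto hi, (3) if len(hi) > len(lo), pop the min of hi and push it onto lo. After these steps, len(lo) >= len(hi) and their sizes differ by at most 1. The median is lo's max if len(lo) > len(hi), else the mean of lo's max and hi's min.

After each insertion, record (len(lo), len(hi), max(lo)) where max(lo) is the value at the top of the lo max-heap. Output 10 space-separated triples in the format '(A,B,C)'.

Step 1: insert 13 -> lo=[13] hi=[] -> (len(lo)=1, len(hi)=0, max(lo)=13)
Step 2: insert 33 -> lo=[13] hi=[33] -> (len(lo)=1, len(hi)=1, max(lo)=13)
Step 3: insert 48 -> lo=[13, 33] hi=[48] -> (len(lo)=2, len(hi)=1, max(lo)=33)
Step 4: insert 8 -> lo=[8, 13] hi=[33, 48] -> (len(lo)=2, len(hi)=2, max(lo)=13)
Step 5: insert 44 -> lo=[8, 13, 33] hi=[44, 48] -> (len(lo)=3, len(hi)=2, max(lo)=33)
Step 6: insert 36 -> lo=[8, 13, 33] hi=[36, 44, 48] -> (len(lo)=3, len(hi)=3, max(lo)=33)
Step 7: insert 37 -> lo=[8, 13, 33, 36] hi=[37, 44, 48] -> (len(lo)=4, len(hi)=3, max(lo)=36)
Step 8: insert 22 -> lo=[8, 13, 22, 33] hi=[36, 37, 44, 48] -> (len(lo)=4, len(hi)=4, max(lo)=33)
Step 9: insert 19 -> lo=[8, 13, 19, 22, 33] hi=[36, 37, 44, 48] -> (len(lo)=5, len(hi)=4, max(lo)=33)
Step 10: insert 49 -> lo=[8, 13, 19, 22, 33] hi=[36, 37, 44, 48, 49] -> (len(lo)=5, len(hi)=5, max(lo)=33)

Answer: (1,0,13) (1,1,13) (2,1,33) (2,2,13) (3,2,33) (3,3,33) (4,3,36) (4,4,33) (5,4,33) (5,5,33)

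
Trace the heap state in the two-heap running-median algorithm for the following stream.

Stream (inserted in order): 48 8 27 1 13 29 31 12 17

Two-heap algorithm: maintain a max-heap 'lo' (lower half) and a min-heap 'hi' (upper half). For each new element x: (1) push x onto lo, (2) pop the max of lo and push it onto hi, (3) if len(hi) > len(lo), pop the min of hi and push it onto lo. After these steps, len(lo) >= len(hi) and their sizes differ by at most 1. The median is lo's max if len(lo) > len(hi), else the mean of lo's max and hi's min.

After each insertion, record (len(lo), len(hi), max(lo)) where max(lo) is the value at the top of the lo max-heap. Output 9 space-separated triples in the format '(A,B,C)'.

Step 1: insert 48 -> lo=[48] hi=[] -> (len(lo)=1, len(hi)=0, max(lo)=48)
Step 2: insert 8 -> lo=[8] hi=[48] -> (len(lo)=1, len(hi)=1, max(lo)=8)
Step 3: insert 27 -> lo=[8, 27] hi=[48] -> (len(lo)=2, len(hi)=1, max(lo)=27)
Step 4: insert 1 -> lo=[1, 8] hi=[27, 48] -> (len(lo)=2, len(hi)=2, max(lo)=8)
Step 5: insert 13 -> lo=[1, 8, 13] hi=[27, 48] -> (len(lo)=3, len(hi)=2, max(lo)=13)
Step 6: insert 29 -> lo=[1, 8, 13] hi=[27, 29, 48] -> (len(lo)=3, len(hi)=3, max(lo)=13)
Step 7: insert 31 -> lo=[1, 8, 13, 27] hi=[29, 31, 48] -> (len(lo)=4, len(hi)=3, max(lo)=27)
Step 8: insert 12 -> lo=[1, 8, 12, 13] hi=[27, 29, 31, 48] -> (len(lo)=4, len(hi)=4, max(lo)=13)
Step 9: insert 17 -> lo=[1, 8, 12, 13, 17] hi=[27, 29, 31, 48] -> (len(lo)=5, len(hi)=4, max(lo)=17)

Answer: (1,0,48) (1,1,8) (2,1,27) (2,2,8) (3,2,13) (3,3,13) (4,3,27) (4,4,13) (5,4,17)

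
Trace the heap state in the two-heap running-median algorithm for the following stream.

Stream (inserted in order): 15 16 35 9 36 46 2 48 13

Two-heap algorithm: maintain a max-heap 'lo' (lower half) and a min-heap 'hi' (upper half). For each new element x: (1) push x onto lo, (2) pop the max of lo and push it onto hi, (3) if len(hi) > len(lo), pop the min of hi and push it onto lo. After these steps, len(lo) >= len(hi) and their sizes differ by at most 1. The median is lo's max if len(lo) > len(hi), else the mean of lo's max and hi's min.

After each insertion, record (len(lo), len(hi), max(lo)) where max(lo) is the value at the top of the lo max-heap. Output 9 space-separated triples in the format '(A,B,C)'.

Step 1: insert 15 -> lo=[15] hi=[] -> (len(lo)=1, len(hi)=0, max(lo)=15)
Step 2: insert 16 -> lo=[15] hi=[16] -> (len(lo)=1, len(hi)=1, max(lo)=15)
Step 3: insert 35 -> lo=[15, 16] hi=[35] -> (len(lo)=2, len(hi)=1, max(lo)=16)
Step 4: insert 9 -> lo=[9, 15] hi=[16, 35] -> (len(lo)=2, len(hi)=2, max(lo)=15)
Step 5: insert 36 -> lo=[9, 15, 16] hi=[35, 36] -> (len(lo)=3, len(hi)=2, max(lo)=16)
Step 6: insert 46 -> lo=[9, 15, 16] hi=[35, 36, 46] -> (len(lo)=3, len(hi)=3, max(lo)=16)
Step 7: insert 2 -> lo=[2, 9, 15, 16] hi=[35, 36, 46] -> (len(lo)=4, len(hi)=3, max(lo)=16)
Step 8: insert 48 -> lo=[2, 9, 15, 16] hi=[35, 36, 46, 48] -> (len(lo)=4, len(hi)=4, max(lo)=16)
Step 9: insert 13 -> lo=[2, 9, 13, 15, 16] hi=[35, 36, 46, 48] -> (len(lo)=5, len(hi)=4, max(lo)=16)

Answer: (1,0,15) (1,1,15) (2,1,16) (2,2,15) (3,2,16) (3,3,16) (4,3,16) (4,4,16) (5,4,16)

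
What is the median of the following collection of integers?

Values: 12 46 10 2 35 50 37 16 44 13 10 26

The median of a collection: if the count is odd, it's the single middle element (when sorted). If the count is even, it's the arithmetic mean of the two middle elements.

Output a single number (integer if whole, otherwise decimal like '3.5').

Step 1: insert 12 -> lo=[12] (size 1, max 12) hi=[] (size 0) -> median=12
Step 2: insert 46 -> lo=[12] (size 1, max 12) hi=[46] (size 1, min 46) -> median=29
Step 3: insert 10 -> lo=[10, 12] (size 2, max 12) hi=[46] (size 1, min 46) -> median=12
Step 4: insert 2 -> lo=[2, 10] (size 2, max 10) hi=[12, 46] (size 2, min 12) -> median=11
Step 5: insert 35 -> lo=[2, 10, 12] (size 3, max 12) hi=[35, 46] (size 2, min 35) -> median=12
Step 6: insert 50 -> lo=[2, 10, 12] (size 3, max 12) hi=[35, 46, 50] (size 3, min 35) -> median=23.5
Step 7: insert 37 -> lo=[2, 10, 12, 35] (size 4, max 35) hi=[37, 46, 50] (size 3, min 37) -> median=35
Step 8: insert 16 -> lo=[2, 10, 12, 16] (size 4, max 16) hi=[35, 37, 46, 50] (size 4, min 35) -> median=25.5
Step 9: insert 44 -> lo=[2, 10, 12, 16, 35] (size 5, max 35) hi=[37, 44, 46, 50] (size 4, min 37) -> median=35
Step 10: insert 13 -> lo=[2, 10, 12, 13, 16] (size 5, max 16) hi=[35, 37, 44, 46, 50] (size 5, min 35) -> median=25.5
Step 11: insert 10 -> lo=[2, 10, 10, 12, 13, 16] (size 6, max 16) hi=[35, 37, 44, 46, 50] (size 5, min 35) -> median=16
Step 12: insert 26 -> lo=[2, 10, 10, 12, 13, 16] (size 6, max 16) hi=[26, 35, 37, 44, 46, 50] (size 6, min 26) -> median=21

Answer: 21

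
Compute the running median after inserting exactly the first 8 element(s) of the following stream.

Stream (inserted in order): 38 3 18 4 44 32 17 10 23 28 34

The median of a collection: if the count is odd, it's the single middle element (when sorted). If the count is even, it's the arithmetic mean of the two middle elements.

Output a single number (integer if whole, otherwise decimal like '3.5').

Answer: 17.5

Derivation:
Step 1: insert 38 -> lo=[38] (size 1, max 38) hi=[] (size 0) -> median=38
Step 2: insert 3 -> lo=[3] (size 1, max 3) hi=[38] (size 1, min 38) -> median=20.5
Step 3: insert 18 -> lo=[3, 18] (size 2, max 18) hi=[38] (size 1, min 38) -> median=18
Step 4: insert 4 -> lo=[3, 4] (size 2, max 4) hi=[18, 38] (size 2, min 18) -> median=11
Step 5: insert 44 -> lo=[3, 4, 18] (size 3, max 18) hi=[38, 44] (size 2, min 38) -> median=18
Step 6: insert 32 -> lo=[3, 4, 18] (size 3, max 18) hi=[32, 38, 44] (size 3, min 32) -> median=25
Step 7: insert 17 -> lo=[3, 4, 17, 18] (size 4, max 18) hi=[32, 38, 44] (size 3, min 32) -> median=18
Step 8: insert 10 -> lo=[3, 4, 10, 17] (size 4, max 17) hi=[18, 32, 38, 44] (size 4, min 18) -> median=17.5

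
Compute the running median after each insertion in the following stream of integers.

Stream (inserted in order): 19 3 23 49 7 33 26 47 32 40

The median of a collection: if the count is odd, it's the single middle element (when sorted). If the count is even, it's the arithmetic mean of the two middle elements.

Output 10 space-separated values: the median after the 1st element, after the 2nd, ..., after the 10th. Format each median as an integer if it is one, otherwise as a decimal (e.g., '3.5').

Answer: 19 11 19 21 19 21 23 24.5 26 29

Derivation:
Step 1: insert 19 -> lo=[19] (size 1, max 19) hi=[] (size 0) -> median=19
Step 2: insert 3 -> lo=[3] (size 1, max 3) hi=[19] (size 1, min 19) -> median=11
Step 3: insert 23 -> lo=[3, 19] (size 2, max 19) hi=[23] (size 1, min 23) -> median=19
Step 4: insert 49 -> lo=[3, 19] (size 2, max 19) hi=[23, 49] (size 2, min 23) -> median=21
Step 5: insert 7 -> lo=[3, 7, 19] (size 3, max 19) hi=[23, 49] (size 2, min 23) -> median=19
Step 6: insert 33 -> lo=[3, 7, 19] (size 3, max 19) hi=[23, 33, 49] (size 3, min 23) -> median=21
Step 7: insert 26 -> lo=[3, 7, 19, 23] (size 4, max 23) hi=[26, 33, 49] (size 3, min 26) -> median=23
Step 8: insert 47 -> lo=[3, 7, 19, 23] (size 4, max 23) hi=[26, 33, 47, 49] (size 4, min 26) -> median=24.5
Step 9: insert 32 -> lo=[3, 7, 19, 23, 26] (size 5, max 26) hi=[32, 33, 47, 49] (size 4, min 32) -> median=26
Step 10: insert 40 -> lo=[3, 7, 19, 23, 26] (size 5, max 26) hi=[32, 33, 40, 47, 49] (size 5, min 32) -> median=29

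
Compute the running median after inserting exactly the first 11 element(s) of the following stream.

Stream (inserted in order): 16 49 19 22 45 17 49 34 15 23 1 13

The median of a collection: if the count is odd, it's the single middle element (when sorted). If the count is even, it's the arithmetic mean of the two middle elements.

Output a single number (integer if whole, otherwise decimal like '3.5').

Step 1: insert 16 -> lo=[16] (size 1, max 16) hi=[] (size 0) -> median=16
Step 2: insert 49 -> lo=[16] (size 1, max 16) hi=[49] (size 1, min 49) -> median=32.5
Step 3: insert 19 -> lo=[16, 19] (size 2, max 19) hi=[49] (size 1, min 49) -> median=19
Step 4: insert 22 -> lo=[16, 19] (size 2, max 19) hi=[22, 49] (size 2, min 22) -> median=20.5
Step 5: insert 45 -> lo=[16, 19, 22] (size 3, max 22) hi=[45, 49] (size 2, min 45) -> median=22
Step 6: insert 17 -> lo=[16, 17, 19] (size 3, max 19) hi=[22, 45, 49] (size 3, min 22) -> median=20.5
Step 7: insert 49 -> lo=[16, 17, 19, 22] (size 4, max 22) hi=[45, 49, 49] (size 3, min 45) -> median=22
Step 8: insert 34 -> lo=[16, 17, 19, 22] (size 4, max 22) hi=[34, 45, 49, 49] (size 4, min 34) -> median=28
Step 9: insert 15 -> lo=[15, 16, 17, 19, 22] (size 5, max 22) hi=[34, 45, 49, 49] (size 4, min 34) -> median=22
Step 10: insert 23 -> lo=[15, 16, 17, 19, 22] (size 5, max 22) hi=[23, 34, 45, 49, 49] (size 5, min 23) -> median=22.5
Step 11: insert 1 -> lo=[1, 15, 16, 17, 19, 22] (size 6, max 22) hi=[23, 34, 45, 49, 49] (size 5, min 23) -> median=22

Answer: 22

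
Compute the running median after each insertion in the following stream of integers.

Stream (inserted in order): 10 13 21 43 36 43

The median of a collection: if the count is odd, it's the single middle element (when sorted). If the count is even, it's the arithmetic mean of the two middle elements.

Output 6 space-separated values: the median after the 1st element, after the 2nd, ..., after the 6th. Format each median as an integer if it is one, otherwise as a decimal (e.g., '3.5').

Answer: 10 11.5 13 17 21 28.5

Derivation:
Step 1: insert 10 -> lo=[10] (size 1, max 10) hi=[] (size 0) -> median=10
Step 2: insert 13 -> lo=[10] (size 1, max 10) hi=[13] (size 1, min 13) -> median=11.5
Step 3: insert 21 -> lo=[10, 13] (size 2, max 13) hi=[21] (size 1, min 21) -> median=13
Step 4: insert 43 -> lo=[10, 13] (size 2, max 13) hi=[21, 43] (size 2, min 21) -> median=17
Step 5: insert 36 -> lo=[10, 13, 21] (size 3, max 21) hi=[36, 43] (size 2, min 36) -> median=21
Step 6: insert 43 -> lo=[10, 13, 21] (size 3, max 21) hi=[36, 43, 43] (size 3, min 36) -> median=28.5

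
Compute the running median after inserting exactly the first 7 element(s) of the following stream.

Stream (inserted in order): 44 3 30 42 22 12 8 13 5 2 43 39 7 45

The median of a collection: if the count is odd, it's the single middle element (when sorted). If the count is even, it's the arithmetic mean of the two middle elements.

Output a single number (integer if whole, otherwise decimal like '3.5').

Answer: 22

Derivation:
Step 1: insert 44 -> lo=[44] (size 1, max 44) hi=[] (size 0) -> median=44
Step 2: insert 3 -> lo=[3] (size 1, max 3) hi=[44] (size 1, min 44) -> median=23.5
Step 3: insert 30 -> lo=[3, 30] (size 2, max 30) hi=[44] (size 1, min 44) -> median=30
Step 4: insert 42 -> lo=[3, 30] (size 2, max 30) hi=[42, 44] (size 2, min 42) -> median=36
Step 5: insert 22 -> lo=[3, 22, 30] (size 3, max 30) hi=[42, 44] (size 2, min 42) -> median=30
Step 6: insert 12 -> lo=[3, 12, 22] (size 3, max 22) hi=[30, 42, 44] (size 3, min 30) -> median=26
Step 7: insert 8 -> lo=[3, 8, 12, 22] (size 4, max 22) hi=[30, 42, 44] (size 3, min 30) -> median=22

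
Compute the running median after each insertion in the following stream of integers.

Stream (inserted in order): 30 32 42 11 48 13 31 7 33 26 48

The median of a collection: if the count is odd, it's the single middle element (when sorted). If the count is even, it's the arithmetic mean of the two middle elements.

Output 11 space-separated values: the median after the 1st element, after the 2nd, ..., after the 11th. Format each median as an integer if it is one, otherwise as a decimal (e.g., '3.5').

Step 1: insert 30 -> lo=[30] (size 1, max 30) hi=[] (size 0) -> median=30
Step 2: insert 32 -> lo=[30] (size 1, max 30) hi=[32] (size 1, min 32) -> median=31
Step 3: insert 42 -> lo=[30, 32] (size 2, max 32) hi=[42] (size 1, min 42) -> median=32
Step 4: insert 11 -> lo=[11, 30] (size 2, max 30) hi=[32, 42] (size 2, min 32) -> median=31
Step 5: insert 48 -> lo=[11, 30, 32] (size 3, max 32) hi=[42, 48] (size 2, min 42) -> median=32
Step 6: insert 13 -> lo=[11, 13, 30] (size 3, max 30) hi=[32, 42, 48] (size 3, min 32) -> median=31
Step 7: insert 31 -> lo=[11, 13, 30, 31] (size 4, max 31) hi=[32, 42, 48] (size 3, min 32) -> median=31
Step 8: insert 7 -> lo=[7, 11, 13, 30] (size 4, max 30) hi=[31, 32, 42, 48] (size 4, min 31) -> median=30.5
Step 9: insert 33 -> lo=[7, 11, 13, 30, 31] (size 5, max 31) hi=[32, 33, 42, 48] (size 4, min 32) -> median=31
Step 10: insert 26 -> lo=[7, 11, 13, 26, 30] (size 5, max 30) hi=[31, 32, 33, 42, 48] (size 5, min 31) -> median=30.5
Step 11: insert 48 -> lo=[7, 11, 13, 26, 30, 31] (size 6, max 31) hi=[32, 33, 42, 48, 48] (size 5, min 32) -> median=31

Answer: 30 31 32 31 32 31 31 30.5 31 30.5 31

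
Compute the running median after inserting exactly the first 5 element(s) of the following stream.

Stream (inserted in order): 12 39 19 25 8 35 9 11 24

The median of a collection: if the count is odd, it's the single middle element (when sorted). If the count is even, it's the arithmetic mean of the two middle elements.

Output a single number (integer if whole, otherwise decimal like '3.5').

Answer: 19

Derivation:
Step 1: insert 12 -> lo=[12] (size 1, max 12) hi=[] (size 0) -> median=12
Step 2: insert 39 -> lo=[12] (size 1, max 12) hi=[39] (size 1, min 39) -> median=25.5
Step 3: insert 19 -> lo=[12, 19] (size 2, max 19) hi=[39] (size 1, min 39) -> median=19
Step 4: insert 25 -> lo=[12, 19] (size 2, max 19) hi=[25, 39] (size 2, min 25) -> median=22
Step 5: insert 8 -> lo=[8, 12, 19] (size 3, max 19) hi=[25, 39] (size 2, min 25) -> median=19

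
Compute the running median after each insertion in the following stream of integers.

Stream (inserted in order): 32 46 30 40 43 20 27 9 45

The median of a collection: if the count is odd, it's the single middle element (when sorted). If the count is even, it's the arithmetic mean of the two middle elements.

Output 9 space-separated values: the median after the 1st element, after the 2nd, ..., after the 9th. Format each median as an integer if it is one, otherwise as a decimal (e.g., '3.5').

Answer: 32 39 32 36 40 36 32 31 32

Derivation:
Step 1: insert 32 -> lo=[32] (size 1, max 32) hi=[] (size 0) -> median=32
Step 2: insert 46 -> lo=[32] (size 1, max 32) hi=[46] (size 1, min 46) -> median=39
Step 3: insert 30 -> lo=[30, 32] (size 2, max 32) hi=[46] (size 1, min 46) -> median=32
Step 4: insert 40 -> lo=[30, 32] (size 2, max 32) hi=[40, 46] (size 2, min 40) -> median=36
Step 5: insert 43 -> lo=[30, 32, 40] (size 3, max 40) hi=[43, 46] (size 2, min 43) -> median=40
Step 6: insert 20 -> lo=[20, 30, 32] (size 3, max 32) hi=[40, 43, 46] (size 3, min 40) -> median=36
Step 7: insert 27 -> lo=[20, 27, 30, 32] (size 4, max 32) hi=[40, 43, 46] (size 3, min 40) -> median=32
Step 8: insert 9 -> lo=[9, 20, 27, 30] (size 4, max 30) hi=[32, 40, 43, 46] (size 4, min 32) -> median=31
Step 9: insert 45 -> lo=[9, 20, 27, 30, 32] (size 5, max 32) hi=[40, 43, 45, 46] (size 4, min 40) -> median=32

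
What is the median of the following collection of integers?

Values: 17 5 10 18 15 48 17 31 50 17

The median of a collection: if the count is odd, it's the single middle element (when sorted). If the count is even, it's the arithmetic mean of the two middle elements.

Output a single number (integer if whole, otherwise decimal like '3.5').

Step 1: insert 17 -> lo=[17] (size 1, max 17) hi=[] (size 0) -> median=17
Step 2: insert 5 -> lo=[5] (size 1, max 5) hi=[17] (size 1, min 17) -> median=11
Step 3: insert 10 -> lo=[5, 10] (size 2, max 10) hi=[17] (size 1, min 17) -> median=10
Step 4: insert 18 -> lo=[5, 10] (size 2, max 10) hi=[17, 18] (size 2, min 17) -> median=13.5
Step 5: insert 15 -> lo=[5, 10, 15] (size 3, max 15) hi=[17, 18] (size 2, min 17) -> median=15
Step 6: insert 48 -> lo=[5, 10, 15] (size 3, max 15) hi=[17, 18, 48] (size 3, min 17) -> median=16
Step 7: insert 17 -> lo=[5, 10, 15, 17] (size 4, max 17) hi=[17, 18, 48] (size 3, min 17) -> median=17
Step 8: insert 31 -> lo=[5, 10, 15, 17] (size 4, max 17) hi=[17, 18, 31, 48] (size 4, min 17) -> median=17
Step 9: insert 50 -> lo=[5, 10, 15, 17, 17] (size 5, max 17) hi=[18, 31, 48, 50] (size 4, min 18) -> median=17
Step 10: insert 17 -> lo=[5, 10, 15, 17, 17] (size 5, max 17) hi=[17, 18, 31, 48, 50] (size 5, min 17) -> median=17

Answer: 17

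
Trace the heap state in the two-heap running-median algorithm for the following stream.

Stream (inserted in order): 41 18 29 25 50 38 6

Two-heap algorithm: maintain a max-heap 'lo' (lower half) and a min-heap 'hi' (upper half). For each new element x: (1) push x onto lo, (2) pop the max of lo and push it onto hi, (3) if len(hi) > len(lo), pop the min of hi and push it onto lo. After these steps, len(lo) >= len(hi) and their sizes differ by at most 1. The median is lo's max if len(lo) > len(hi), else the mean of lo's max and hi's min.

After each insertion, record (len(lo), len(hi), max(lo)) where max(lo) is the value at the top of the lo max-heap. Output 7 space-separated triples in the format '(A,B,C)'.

Step 1: insert 41 -> lo=[41] hi=[] -> (len(lo)=1, len(hi)=0, max(lo)=41)
Step 2: insert 18 -> lo=[18] hi=[41] -> (len(lo)=1, len(hi)=1, max(lo)=18)
Step 3: insert 29 -> lo=[18, 29] hi=[41] -> (len(lo)=2, len(hi)=1, max(lo)=29)
Step 4: insert 25 -> lo=[18, 25] hi=[29, 41] -> (len(lo)=2, len(hi)=2, max(lo)=25)
Step 5: insert 50 -> lo=[18, 25, 29] hi=[41, 50] -> (len(lo)=3, len(hi)=2, max(lo)=29)
Step 6: insert 38 -> lo=[18, 25, 29] hi=[38, 41, 50] -> (len(lo)=3, len(hi)=3, max(lo)=29)
Step 7: insert 6 -> lo=[6, 18, 25, 29] hi=[38, 41, 50] -> (len(lo)=4, len(hi)=3, max(lo)=29)

Answer: (1,0,41) (1,1,18) (2,1,29) (2,2,25) (3,2,29) (3,3,29) (4,3,29)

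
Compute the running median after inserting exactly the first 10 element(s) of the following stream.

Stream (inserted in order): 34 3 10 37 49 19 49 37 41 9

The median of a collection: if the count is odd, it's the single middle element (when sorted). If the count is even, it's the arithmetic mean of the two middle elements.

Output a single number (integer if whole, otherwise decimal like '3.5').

Answer: 35.5

Derivation:
Step 1: insert 34 -> lo=[34] (size 1, max 34) hi=[] (size 0) -> median=34
Step 2: insert 3 -> lo=[3] (size 1, max 3) hi=[34] (size 1, min 34) -> median=18.5
Step 3: insert 10 -> lo=[3, 10] (size 2, max 10) hi=[34] (size 1, min 34) -> median=10
Step 4: insert 37 -> lo=[3, 10] (size 2, max 10) hi=[34, 37] (size 2, min 34) -> median=22
Step 5: insert 49 -> lo=[3, 10, 34] (size 3, max 34) hi=[37, 49] (size 2, min 37) -> median=34
Step 6: insert 19 -> lo=[3, 10, 19] (size 3, max 19) hi=[34, 37, 49] (size 3, min 34) -> median=26.5
Step 7: insert 49 -> lo=[3, 10, 19, 34] (size 4, max 34) hi=[37, 49, 49] (size 3, min 37) -> median=34
Step 8: insert 37 -> lo=[3, 10, 19, 34] (size 4, max 34) hi=[37, 37, 49, 49] (size 4, min 37) -> median=35.5
Step 9: insert 41 -> lo=[3, 10, 19, 34, 37] (size 5, max 37) hi=[37, 41, 49, 49] (size 4, min 37) -> median=37
Step 10: insert 9 -> lo=[3, 9, 10, 19, 34] (size 5, max 34) hi=[37, 37, 41, 49, 49] (size 5, min 37) -> median=35.5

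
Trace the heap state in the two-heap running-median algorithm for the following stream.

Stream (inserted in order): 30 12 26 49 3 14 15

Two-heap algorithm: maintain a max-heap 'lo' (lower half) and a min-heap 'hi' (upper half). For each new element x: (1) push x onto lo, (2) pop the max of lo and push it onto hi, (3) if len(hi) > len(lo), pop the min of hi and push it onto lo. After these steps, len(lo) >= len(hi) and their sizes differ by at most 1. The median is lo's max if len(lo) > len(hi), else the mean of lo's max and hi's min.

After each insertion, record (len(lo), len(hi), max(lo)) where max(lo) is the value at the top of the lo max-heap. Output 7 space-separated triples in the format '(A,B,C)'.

Step 1: insert 30 -> lo=[30] hi=[] -> (len(lo)=1, len(hi)=0, max(lo)=30)
Step 2: insert 12 -> lo=[12] hi=[30] -> (len(lo)=1, len(hi)=1, max(lo)=12)
Step 3: insert 26 -> lo=[12, 26] hi=[30] -> (len(lo)=2, len(hi)=1, max(lo)=26)
Step 4: insert 49 -> lo=[12, 26] hi=[30, 49] -> (len(lo)=2, len(hi)=2, max(lo)=26)
Step 5: insert 3 -> lo=[3, 12, 26] hi=[30, 49] -> (len(lo)=3, len(hi)=2, max(lo)=26)
Step 6: insert 14 -> lo=[3, 12, 14] hi=[26, 30, 49] -> (len(lo)=3, len(hi)=3, max(lo)=14)
Step 7: insert 15 -> lo=[3, 12, 14, 15] hi=[26, 30, 49] -> (len(lo)=4, len(hi)=3, max(lo)=15)

Answer: (1,0,30) (1,1,12) (2,1,26) (2,2,26) (3,2,26) (3,3,14) (4,3,15)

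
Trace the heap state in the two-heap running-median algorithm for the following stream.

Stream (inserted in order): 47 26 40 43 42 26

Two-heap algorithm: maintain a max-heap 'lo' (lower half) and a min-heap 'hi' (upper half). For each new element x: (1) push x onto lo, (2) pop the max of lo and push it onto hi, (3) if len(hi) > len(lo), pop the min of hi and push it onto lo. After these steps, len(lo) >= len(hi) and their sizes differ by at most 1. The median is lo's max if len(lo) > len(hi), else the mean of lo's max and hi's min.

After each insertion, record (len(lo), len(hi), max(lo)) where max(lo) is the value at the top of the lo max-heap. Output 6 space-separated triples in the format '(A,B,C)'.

Answer: (1,0,47) (1,1,26) (2,1,40) (2,2,40) (3,2,42) (3,3,40)

Derivation:
Step 1: insert 47 -> lo=[47] hi=[] -> (len(lo)=1, len(hi)=0, max(lo)=47)
Step 2: insert 26 -> lo=[26] hi=[47] -> (len(lo)=1, len(hi)=1, max(lo)=26)
Step 3: insert 40 -> lo=[26, 40] hi=[47] -> (len(lo)=2, len(hi)=1, max(lo)=40)
Step 4: insert 43 -> lo=[26, 40] hi=[43, 47] -> (len(lo)=2, len(hi)=2, max(lo)=40)
Step 5: insert 42 -> lo=[26, 40, 42] hi=[43, 47] -> (len(lo)=3, len(hi)=2, max(lo)=42)
Step 6: insert 26 -> lo=[26, 26, 40] hi=[42, 43, 47] -> (len(lo)=3, len(hi)=3, max(lo)=40)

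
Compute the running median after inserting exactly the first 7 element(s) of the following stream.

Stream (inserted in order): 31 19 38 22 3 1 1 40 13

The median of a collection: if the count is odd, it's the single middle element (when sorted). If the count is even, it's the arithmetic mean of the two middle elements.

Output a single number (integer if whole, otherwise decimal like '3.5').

Answer: 19

Derivation:
Step 1: insert 31 -> lo=[31] (size 1, max 31) hi=[] (size 0) -> median=31
Step 2: insert 19 -> lo=[19] (size 1, max 19) hi=[31] (size 1, min 31) -> median=25
Step 3: insert 38 -> lo=[19, 31] (size 2, max 31) hi=[38] (size 1, min 38) -> median=31
Step 4: insert 22 -> lo=[19, 22] (size 2, max 22) hi=[31, 38] (size 2, min 31) -> median=26.5
Step 5: insert 3 -> lo=[3, 19, 22] (size 3, max 22) hi=[31, 38] (size 2, min 31) -> median=22
Step 6: insert 1 -> lo=[1, 3, 19] (size 3, max 19) hi=[22, 31, 38] (size 3, min 22) -> median=20.5
Step 7: insert 1 -> lo=[1, 1, 3, 19] (size 4, max 19) hi=[22, 31, 38] (size 3, min 22) -> median=19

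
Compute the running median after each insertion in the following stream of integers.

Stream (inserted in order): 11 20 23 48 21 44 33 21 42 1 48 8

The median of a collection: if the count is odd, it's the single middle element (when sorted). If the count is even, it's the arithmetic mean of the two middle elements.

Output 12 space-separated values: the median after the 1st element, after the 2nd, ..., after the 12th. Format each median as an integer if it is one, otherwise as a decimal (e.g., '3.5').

Step 1: insert 11 -> lo=[11] (size 1, max 11) hi=[] (size 0) -> median=11
Step 2: insert 20 -> lo=[11] (size 1, max 11) hi=[20] (size 1, min 20) -> median=15.5
Step 3: insert 23 -> lo=[11, 20] (size 2, max 20) hi=[23] (size 1, min 23) -> median=20
Step 4: insert 48 -> lo=[11, 20] (size 2, max 20) hi=[23, 48] (size 2, min 23) -> median=21.5
Step 5: insert 21 -> lo=[11, 20, 21] (size 3, max 21) hi=[23, 48] (size 2, min 23) -> median=21
Step 6: insert 44 -> lo=[11, 20, 21] (size 3, max 21) hi=[23, 44, 48] (size 3, min 23) -> median=22
Step 7: insert 33 -> lo=[11, 20, 21, 23] (size 4, max 23) hi=[33, 44, 48] (size 3, min 33) -> median=23
Step 8: insert 21 -> lo=[11, 20, 21, 21] (size 4, max 21) hi=[23, 33, 44, 48] (size 4, min 23) -> median=22
Step 9: insert 42 -> lo=[11, 20, 21, 21, 23] (size 5, max 23) hi=[33, 42, 44, 48] (size 4, min 33) -> median=23
Step 10: insert 1 -> lo=[1, 11, 20, 21, 21] (size 5, max 21) hi=[23, 33, 42, 44, 48] (size 5, min 23) -> median=22
Step 11: insert 48 -> lo=[1, 11, 20, 21, 21, 23] (size 6, max 23) hi=[33, 42, 44, 48, 48] (size 5, min 33) -> median=23
Step 12: insert 8 -> lo=[1, 8, 11, 20, 21, 21] (size 6, max 21) hi=[23, 33, 42, 44, 48, 48] (size 6, min 23) -> median=22

Answer: 11 15.5 20 21.5 21 22 23 22 23 22 23 22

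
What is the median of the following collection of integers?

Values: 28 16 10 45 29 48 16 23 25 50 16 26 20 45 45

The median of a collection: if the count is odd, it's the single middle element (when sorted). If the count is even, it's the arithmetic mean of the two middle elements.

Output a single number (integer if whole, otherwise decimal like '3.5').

Answer: 26

Derivation:
Step 1: insert 28 -> lo=[28] (size 1, max 28) hi=[] (size 0) -> median=28
Step 2: insert 16 -> lo=[16] (size 1, max 16) hi=[28] (size 1, min 28) -> median=22
Step 3: insert 10 -> lo=[10, 16] (size 2, max 16) hi=[28] (size 1, min 28) -> median=16
Step 4: insert 45 -> lo=[10, 16] (size 2, max 16) hi=[28, 45] (size 2, min 28) -> median=22
Step 5: insert 29 -> lo=[10, 16, 28] (size 3, max 28) hi=[29, 45] (size 2, min 29) -> median=28
Step 6: insert 48 -> lo=[10, 16, 28] (size 3, max 28) hi=[29, 45, 48] (size 3, min 29) -> median=28.5
Step 7: insert 16 -> lo=[10, 16, 16, 28] (size 4, max 28) hi=[29, 45, 48] (size 3, min 29) -> median=28
Step 8: insert 23 -> lo=[10, 16, 16, 23] (size 4, max 23) hi=[28, 29, 45, 48] (size 4, min 28) -> median=25.5
Step 9: insert 25 -> lo=[10, 16, 16, 23, 25] (size 5, max 25) hi=[28, 29, 45, 48] (size 4, min 28) -> median=25
Step 10: insert 50 -> lo=[10, 16, 16, 23, 25] (size 5, max 25) hi=[28, 29, 45, 48, 50] (size 5, min 28) -> median=26.5
Step 11: insert 16 -> lo=[10, 16, 16, 16, 23, 25] (size 6, max 25) hi=[28, 29, 45, 48, 50] (size 5, min 28) -> median=25
Step 12: insert 26 -> lo=[10, 16, 16, 16, 23, 25] (size 6, max 25) hi=[26, 28, 29, 45, 48, 50] (size 6, min 26) -> median=25.5
Step 13: insert 20 -> lo=[10, 16, 16, 16, 20, 23, 25] (size 7, max 25) hi=[26, 28, 29, 45, 48, 50] (size 6, min 26) -> median=25
Step 14: insert 45 -> lo=[10, 16, 16, 16, 20, 23, 25] (size 7, max 25) hi=[26, 28, 29, 45, 45, 48, 50] (size 7, min 26) -> median=25.5
Step 15: insert 45 -> lo=[10, 16, 16, 16, 20, 23, 25, 26] (size 8, max 26) hi=[28, 29, 45, 45, 45, 48, 50] (size 7, min 28) -> median=26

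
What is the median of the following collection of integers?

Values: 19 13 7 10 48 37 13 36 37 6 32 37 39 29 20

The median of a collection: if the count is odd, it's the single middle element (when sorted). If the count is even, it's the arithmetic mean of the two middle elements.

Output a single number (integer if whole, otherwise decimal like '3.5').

Answer: 29

Derivation:
Step 1: insert 19 -> lo=[19] (size 1, max 19) hi=[] (size 0) -> median=19
Step 2: insert 13 -> lo=[13] (size 1, max 13) hi=[19] (size 1, min 19) -> median=16
Step 3: insert 7 -> lo=[7, 13] (size 2, max 13) hi=[19] (size 1, min 19) -> median=13
Step 4: insert 10 -> lo=[7, 10] (size 2, max 10) hi=[13, 19] (size 2, min 13) -> median=11.5
Step 5: insert 48 -> lo=[7, 10, 13] (size 3, max 13) hi=[19, 48] (size 2, min 19) -> median=13
Step 6: insert 37 -> lo=[7, 10, 13] (size 3, max 13) hi=[19, 37, 48] (size 3, min 19) -> median=16
Step 7: insert 13 -> lo=[7, 10, 13, 13] (size 4, max 13) hi=[19, 37, 48] (size 3, min 19) -> median=13
Step 8: insert 36 -> lo=[7, 10, 13, 13] (size 4, max 13) hi=[19, 36, 37, 48] (size 4, min 19) -> median=16
Step 9: insert 37 -> lo=[7, 10, 13, 13, 19] (size 5, max 19) hi=[36, 37, 37, 48] (size 4, min 36) -> median=19
Step 10: insert 6 -> lo=[6, 7, 10, 13, 13] (size 5, max 13) hi=[19, 36, 37, 37, 48] (size 5, min 19) -> median=16
Step 11: insert 32 -> lo=[6, 7, 10, 13, 13, 19] (size 6, max 19) hi=[32, 36, 37, 37, 48] (size 5, min 32) -> median=19
Step 12: insert 37 -> lo=[6, 7, 10, 13, 13, 19] (size 6, max 19) hi=[32, 36, 37, 37, 37, 48] (size 6, min 32) -> median=25.5
Step 13: insert 39 -> lo=[6, 7, 10, 13, 13, 19, 32] (size 7, max 32) hi=[36, 37, 37, 37, 39, 48] (size 6, min 36) -> median=32
Step 14: insert 29 -> lo=[6, 7, 10, 13, 13, 19, 29] (size 7, max 29) hi=[32, 36, 37, 37, 37, 39, 48] (size 7, min 32) -> median=30.5
Step 15: insert 20 -> lo=[6, 7, 10, 13, 13, 19, 20, 29] (size 8, max 29) hi=[32, 36, 37, 37, 37, 39, 48] (size 7, min 32) -> median=29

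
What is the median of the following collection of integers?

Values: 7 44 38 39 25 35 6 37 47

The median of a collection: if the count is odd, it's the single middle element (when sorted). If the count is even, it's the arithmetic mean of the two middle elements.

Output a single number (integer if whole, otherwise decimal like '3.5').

Answer: 37

Derivation:
Step 1: insert 7 -> lo=[7] (size 1, max 7) hi=[] (size 0) -> median=7
Step 2: insert 44 -> lo=[7] (size 1, max 7) hi=[44] (size 1, min 44) -> median=25.5
Step 3: insert 38 -> lo=[7, 38] (size 2, max 38) hi=[44] (size 1, min 44) -> median=38
Step 4: insert 39 -> lo=[7, 38] (size 2, max 38) hi=[39, 44] (size 2, min 39) -> median=38.5
Step 5: insert 25 -> lo=[7, 25, 38] (size 3, max 38) hi=[39, 44] (size 2, min 39) -> median=38
Step 6: insert 35 -> lo=[7, 25, 35] (size 3, max 35) hi=[38, 39, 44] (size 3, min 38) -> median=36.5
Step 7: insert 6 -> lo=[6, 7, 25, 35] (size 4, max 35) hi=[38, 39, 44] (size 3, min 38) -> median=35
Step 8: insert 37 -> lo=[6, 7, 25, 35] (size 4, max 35) hi=[37, 38, 39, 44] (size 4, min 37) -> median=36
Step 9: insert 47 -> lo=[6, 7, 25, 35, 37] (size 5, max 37) hi=[38, 39, 44, 47] (size 4, min 38) -> median=37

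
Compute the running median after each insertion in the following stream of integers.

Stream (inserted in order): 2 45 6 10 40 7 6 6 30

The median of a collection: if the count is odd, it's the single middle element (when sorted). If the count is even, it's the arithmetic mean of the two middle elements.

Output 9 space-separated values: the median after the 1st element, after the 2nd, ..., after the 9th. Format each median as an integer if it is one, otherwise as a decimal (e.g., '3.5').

Answer: 2 23.5 6 8 10 8.5 7 6.5 7

Derivation:
Step 1: insert 2 -> lo=[2] (size 1, max 2) hi=[] (size 0) -> median=2
Step 2: insert 45 -> lo=[2] (size 1, max 2) hi=[45] (size 1, min 45) -> median=23.5
Step 3: insert 6 -> lo=[2, 6] (size 2, max 6) hi=[45] (size 1, min 45) -> median=6
Step 4: insert 10 -> lo=[2, 6] (size 2, max 6) hi=[10, 45] (size 2, min 10) -> median=8
Step 5: insert 40 -> lo=[2, 6, 10] (size 3, max 10) hi=[40, 45] (size 2, min 40) -> median=10
Step 6: insert 7 -> lo=[2, 6, 7] (size 3, max 7) hi=[10, 40, 45] (size 3, min 10) -> median=8.5
Step 7: insert 6 -> lo=[2, 6, 6, 7] (size 4, max 7) hi=[10, 40, 45] (size 3, min 10) -> median=7
Step 8: insert 6 -> lo=[2, 6, 6, 6] (size 4, max 6) hi=[7, 10, 40, 45] (size 4, min 7) -> median=6.5
Step 9: insert 30 -> lo=[2, 6, 6, 6, 7] (size 5, max 7) hi=[10, 30, 40, 45] (size 4, min 10) -> median=7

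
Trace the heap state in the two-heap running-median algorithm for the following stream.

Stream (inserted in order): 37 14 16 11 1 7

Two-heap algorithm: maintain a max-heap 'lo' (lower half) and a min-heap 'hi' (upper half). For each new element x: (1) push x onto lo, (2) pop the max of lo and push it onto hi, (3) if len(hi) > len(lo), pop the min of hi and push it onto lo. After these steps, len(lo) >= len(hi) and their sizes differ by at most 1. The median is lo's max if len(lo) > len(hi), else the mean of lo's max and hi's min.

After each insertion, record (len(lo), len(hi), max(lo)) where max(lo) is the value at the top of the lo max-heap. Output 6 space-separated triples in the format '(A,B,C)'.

Answer: (1,0,37) (1,1,14) (2,1,16) (2,2,14) (3,2,14) (3,3,11)

Derivation:
Step 1: insert 37 -> lo=[37] hi=[] -> (len(lo)=1, len(hi)=0, max(lo)=37)
Step 2: insert 14 -> lo=[14] hi=[37] -> (len(lo)=1, len(hi)=1, max(lo)=14)
Step 3: insert 16 -> lo=[14, 16] hi=[37] -> (len(lo)=2, len(hi)=1, max(lo)=16)
Step 4: insert 11 -> lo=[11, 14] hi=[16, 37] -> (len(lo)=2, len(hi)=2, max(lo)=14)
Step 5: insert 1 -> lo=[1, 11, 14] hi=[16, 37] -> (len(lo)=3, len(hi)=2, max(lo)=14)
Step 6: insert 7 -> lo=[1, 7, 11] hi=[14, 16, 37] -> (len(lo)=3, len(hi)=3, max(lo)=11)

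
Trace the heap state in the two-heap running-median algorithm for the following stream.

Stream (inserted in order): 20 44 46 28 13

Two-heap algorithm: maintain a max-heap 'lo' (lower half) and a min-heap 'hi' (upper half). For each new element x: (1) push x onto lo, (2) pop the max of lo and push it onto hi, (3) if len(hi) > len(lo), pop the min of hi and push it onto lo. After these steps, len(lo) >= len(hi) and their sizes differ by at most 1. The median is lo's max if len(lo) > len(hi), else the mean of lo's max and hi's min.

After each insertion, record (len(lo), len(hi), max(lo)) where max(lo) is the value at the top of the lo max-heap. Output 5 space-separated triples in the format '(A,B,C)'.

Step 1: insert 20 -> lo=[20] hi=[] -> (len(lo)=1, len(hi)=0, max(lo)=20)
Step 2: insert 44 -> lo=[20] hi=[44] -> (len(lo)=1, len(hi)=1, max(lo)=20)
Step 3: insert 46 -> lo=[20, 44] hi=[46] -> (len(lo)=2, len(hi)=1, max(lo)=44)
Step 4: insert 28 -> lo=[20, 28] hi=[44, 46] -> (len(lo)=2, len(hi)=2, max(lo)=28)
Step 5: insert 13 -> lo=[13, 20, 28] hi=[44, 46] -> (len(lo)=3, len(hi)=2, max(lo)=28)

Answer: (1,0,20) (1,1,20) (2,1,44) (2,2,28) (3,2,28)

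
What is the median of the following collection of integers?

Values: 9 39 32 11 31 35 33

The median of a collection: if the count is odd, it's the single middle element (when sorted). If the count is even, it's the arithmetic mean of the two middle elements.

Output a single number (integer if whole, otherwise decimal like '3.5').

Answer: 32

Derivation:
Step 1: insert 9 -> lo=[9] (size 1, max 9) hi=[] (size 0) -> median=9
Step 2: insert 39 -> lo=[9] (size 1, max 9) hi=[39] (size 1, min 39) -> median=24
Step 3: insert 32 -> lo=[9, 32] (size 2, max 32) hi=[39] (size 1, min 39) -> median=32
Step 4: insert 11 -> lo=[9, 11] (size 2, max 11) hi=[32, 39] (size 2, min 32) -> median=21.5
Step 5: insert 31 -> lo=[9, 11, 31] (size 3, max 31) hi=[32, 39] (size 2, min 32) -> median=31
Step 6: insert 35 -> lo=[9, 11, 31] (size 3, max 31) hi=[32, 35, 39] (size 3, min 32) -> median=31.5
Step 7: insert 33 -> lo=[9, 11, 31, 32] (size 4, max 32) hi=[33, 35, 39] (size 3, min 33) -> median=32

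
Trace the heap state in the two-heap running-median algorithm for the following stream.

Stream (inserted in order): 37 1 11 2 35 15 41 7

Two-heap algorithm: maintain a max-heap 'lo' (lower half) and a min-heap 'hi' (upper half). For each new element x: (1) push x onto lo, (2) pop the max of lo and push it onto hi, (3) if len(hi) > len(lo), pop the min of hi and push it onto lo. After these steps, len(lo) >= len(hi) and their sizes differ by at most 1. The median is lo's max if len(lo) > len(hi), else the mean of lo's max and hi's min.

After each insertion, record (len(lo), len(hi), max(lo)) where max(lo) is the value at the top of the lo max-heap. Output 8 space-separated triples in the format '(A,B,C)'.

Answer: (1,0,37) (1,1,1) (2,1,11) (2,2,2) (3,2,11) (3,3,11) (4,3,15) (4,4,11)

Derivation:
Step 1: insert 37 -> lo=[37] hi=[] -> (len(lo)=1, len(hi)=0, max(lo)=37)
Step 2: insert 1 -> lo=[1] hi=[37] -> (len(lo)=1, len(hi)=1, max(lo)=1)
Step 3: insert 11 -> lo=[1, 11] hi=[37] -> (len(lo)=2, len(hi)=1, max(lo)=11)
Step 4: insert 2 -> lo=[1, 2] hi=[11, 37] -> (len(lo)=2, len(hi)=2, max(lo)=2)
Step 5: insert 35 -> lo=[1, 2, 11] hi=[35, 37] -> (len(lo)=3, len(hi)=2, max(lo)=11)
Step 6: insert 15 -> lo=[1, 2, 11] hi=[15, 35, 37] -> (len(lo)=3, len(hi)=3, max(lo)=11)
Step 7: insert 41 -> lo=[1, 2, 11, 15] hi=[35, 37, 41] -> (len(lo)=4, len(hi)=3, max(lo)=15)
Step 8: insert 7 -> lo=[1, 2, 7, 11] hi=[15, 35, 37, 41] -> (len(lo)=4, len(hi)=4, max(lo)=11)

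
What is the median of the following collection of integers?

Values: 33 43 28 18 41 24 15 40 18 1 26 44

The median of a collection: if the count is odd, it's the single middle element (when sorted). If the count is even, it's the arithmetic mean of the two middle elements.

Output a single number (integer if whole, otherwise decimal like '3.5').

Step 1: insert 33 -> lo=[33] (size 1, max 33) hi=[] (size 0) -> median=33
Step 2: insert 43 -> lo=[33] (size 1, max 33) hi=[43] (size 1, min 43) -> median=38
Step 3: insert 28 -> lo=[28, 33] (size 2, max 33) hi=[43] (size 1, min 43) -> median=33
Step 4: insert 18 -> lo=[18, 28] (size 2, max 28) hi=[33, 43] (size 2, min 33) -> median=30.5
Step 5: insert 41 -> lo=[18, 28, 33] (size 3, max 33) hi=[41, 43] (size 2, min 41) -> median=33
Step 6: insert 24 -> lo=[18, 24, 28] (size 3, max 28) hi=[33, 41, 43] (size 3, min 33) -> median=30.5
Step 7: insert 15 -> lo=[15, 18, 24, 28] (size 4, max 28) hi=[33, 41, 43] (size 3, min 33) -> median=28
Step 8: insert 40 -> lo=[15, 18, 24, 28] (size 4, max 28) hi=[33, 40, 41, 43] (size 4, min 33) -> median=30.5
Step 9: insert 18 -> lo=[15, 18, 18, 24, 28] (size 5, max 28) hi=[33, 40, 41, 43] (size 4, min 33) -> median=28
Step 10: insert 1 -> lo=[1, 15, 18, 18, 24] (size 5, max 24) hi=[28, 33, 40, 41, 43] (size 5, min 28) -> median=26
Step 11: insert 26 -> lo=[1, 15, 18, 18, 24, 26] (size 6, max 26) hi=[28, 33, 40, 41, 43] (size 5, min 28) -> median=26
Step 12: insert 44 -> lo=[1, 15, 18, 18, 24, 26] (size 6, max 26) hi=[28, 33, 40, 41, 43, 44] (size 6, min 28) -> median=27

Answer: 27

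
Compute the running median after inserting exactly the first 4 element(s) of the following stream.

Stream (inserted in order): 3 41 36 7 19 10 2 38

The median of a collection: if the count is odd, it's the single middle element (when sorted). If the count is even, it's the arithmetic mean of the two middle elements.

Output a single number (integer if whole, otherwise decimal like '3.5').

Answer: 21.5

Derivation:
Step 1: insert 3 -> lo=[3] (size 1, max 3) hi=[] (size 0) -> median=3
Step 2: insert 41 -> lo=[3] (size 1, max 3) hi=[41] (size 1, min 41) -> median=22
Step 3: insert 36 -> lo=[3, 36] (size 2, max 36) hi=[41] (size 1, min 41) -> median=36
Step 4: insert 7 -> lo=[3, 7] (size 2, max 7) hi=[36, 41] (size 2, min 36) -> median=21.5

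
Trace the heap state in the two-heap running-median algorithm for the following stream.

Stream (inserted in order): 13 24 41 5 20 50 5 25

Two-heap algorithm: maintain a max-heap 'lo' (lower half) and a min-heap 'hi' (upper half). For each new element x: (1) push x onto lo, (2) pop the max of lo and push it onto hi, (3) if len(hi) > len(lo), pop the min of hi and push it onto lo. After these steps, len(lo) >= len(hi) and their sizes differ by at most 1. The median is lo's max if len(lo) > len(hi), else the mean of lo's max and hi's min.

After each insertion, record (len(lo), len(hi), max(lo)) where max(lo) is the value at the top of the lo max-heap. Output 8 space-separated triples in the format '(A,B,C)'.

Step 1: insert 13 -> lo=[13] hi=[] -> (len(lo)=1, len(hi)=0, max(lo)=13)
Step 2: insert 24 -> lo=[13] hi=[24] -> (len(lo)=1, len(hi)=1, max(lo)=13)
Step 3: insert 41 -> lo=[13, 24] hi=[41] -> (len(lo)=2, len(hi)=1, max(lo)=24)
Step 4: insert 5 -> lo=[5, 13] hi=[24, 41] -> (len(lo)=2, len(hi)=2, max(lo)=13)
Step 5: insert 20 -> lo=[5, 13, 20] hi=[24, 41] -> (len(lo)=3, len(hi)=2, max(lo)=20)
Step 6: insert 50 -> lo=[5, 13, 20] hi=[24, 41, 50] -> (len(lo)=3, len(hi)=3, max(lo)=20)
Step 7: insert 5 -> lo=[5, 5, 13, 20] hi=[24, 41, 50] -> (len(lo)=4, len(hi)=3, max(lo)=20)
Step 8: insert 25 -> lo=[5, 5, 13, 20] hi=[24, 25, 41, 50] -> (len(lo)=4, len(hi)=4, max(lo)=20)

Answer: (1,0,13) (1,1,13) (2,1,24) (2,2,13) (3,2,20) (3,3,20) (4,3,20) (4,4,20)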